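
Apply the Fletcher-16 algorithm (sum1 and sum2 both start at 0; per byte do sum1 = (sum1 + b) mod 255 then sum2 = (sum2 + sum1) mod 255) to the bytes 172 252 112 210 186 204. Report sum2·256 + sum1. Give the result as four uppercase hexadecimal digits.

7974

Running sums (mod 255):
  after byte 0 (172): sum1=172, sum2=172
  after byte 1 (252): sum1=169, sum2=86
  after byte 2 (112): sum1=26, sum2=112
  after byte 3 (210): sum1=236, sum2=93
  after byte 4 (186): sum1=167, sum2=5
  after byte 5 (204): sum1=116, sum2=121
Checksum = sum2·256 + sum1 = 121·256 + 116 = 31092 = 0x7974.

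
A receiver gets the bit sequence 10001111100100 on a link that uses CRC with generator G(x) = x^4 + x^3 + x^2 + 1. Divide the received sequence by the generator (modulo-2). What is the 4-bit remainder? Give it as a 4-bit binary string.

0100

Modulo-2 division of 10001111100100 by 11101:
  pos 0: 10001 XOR 11101 = 01100
  pos 1: 11001 XOR 11101 = 00100
  pos 3: 10011 XOR 11101 = 01110
  pos 4: 11101 XOR 11101 = 00000
Remainder = 0100 (nonzero — an error is detected).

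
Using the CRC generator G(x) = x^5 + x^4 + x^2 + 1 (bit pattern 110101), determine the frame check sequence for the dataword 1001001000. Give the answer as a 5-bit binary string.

Append 5 zeros: 100100100000000. Divide by 110101 (XOR where the leading bit is 1):
  pos 0: 100100 XOR 110101 = 010001
  pos 1: 100011 XOR 110101 = 010110
  pos 2: 101100 XOR 110101 = 011001
  pos 3: 110010 XOR 110101 = 000111
  pos 6: 111000 XOR 110101 = 001101
  pos 8: 110100 XOR 110101 = 000001
Remainder (last 5 bits) = 00010. This is the CRC / FCS.

00010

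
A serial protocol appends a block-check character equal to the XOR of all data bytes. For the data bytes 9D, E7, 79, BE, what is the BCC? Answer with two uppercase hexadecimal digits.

XOR the bytes together:
  start with 0x9D
  0x9D ⊕ 0xE7 = 0x7A
  0x7A ⊕ 0x79 = 0x03
  0x03 ⊕ 0xBE = 0xBD

BD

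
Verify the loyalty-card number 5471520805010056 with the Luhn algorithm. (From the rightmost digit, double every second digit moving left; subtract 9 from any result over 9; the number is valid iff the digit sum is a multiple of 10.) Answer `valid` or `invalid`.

From the right, keep odd positions and double even positions (subtract 9 from any doubled value over 9):
  doubled (positions 2,4,...): 1 0 0 0 0 1 5 1 → sum 8
  kept (positions 1,3,...): 6 0 1 5 8 2 1 4 → sum 27
Total = 35.
35 mod 10 = 5, so the number is invalid.

invalid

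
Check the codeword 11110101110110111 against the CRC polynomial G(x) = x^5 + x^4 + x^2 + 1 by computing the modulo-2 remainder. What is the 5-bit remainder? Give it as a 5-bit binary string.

11100

Modulo-2 division of 11110101110110111 by 110101:
  pos 0: 111101 XOR 110101 = 001000
  pos 2: 100001 XOR 110101 = 010100
  pos 3: 101001 XOR 110101 = 011100
  pos 4: 111001 XOR 110101 = 001100
  pos 6: 110001 XOR 110101 = 000100
  pos 9: 100101 XOR 110101 = 010000
  pos 10: 100001 XOR 110101 = 010100
  pos 11: 101001 XOR 110101 = 011100
Remainder = 11100 (nonzero — an error is detected).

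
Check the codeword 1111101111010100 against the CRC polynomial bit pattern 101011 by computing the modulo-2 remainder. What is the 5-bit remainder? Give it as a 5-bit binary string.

Modulo-2 division of 1111101111010100 by 101011:
  pos 0: 111110 XOR 101011 = 010101
  pos 1: 101011 XOR 101011 = 000000
  pos 7: 111010 XOR 101011 = 010001
  pos 8: 100011 XOR 101011 = 001000
  pos 10: 100000 XOR 101011 = 001011
Remainder = 01011 (nonzero — an error is detected).

01011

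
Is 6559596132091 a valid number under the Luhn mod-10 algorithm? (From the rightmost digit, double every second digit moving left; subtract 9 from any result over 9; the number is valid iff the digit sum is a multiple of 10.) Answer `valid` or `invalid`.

From the right, keep odd positions and double even positions (subtract 9 from any doubled value over 9):
  doubled (positions 2,4,...): 9 4 2 9 9 1 → sum 34
  kept (positions 1,3,...): 1 0 3 6 5 5 6 → sum 26
Total = 60.
60 mod 10 = 0, so the number is valid.

valid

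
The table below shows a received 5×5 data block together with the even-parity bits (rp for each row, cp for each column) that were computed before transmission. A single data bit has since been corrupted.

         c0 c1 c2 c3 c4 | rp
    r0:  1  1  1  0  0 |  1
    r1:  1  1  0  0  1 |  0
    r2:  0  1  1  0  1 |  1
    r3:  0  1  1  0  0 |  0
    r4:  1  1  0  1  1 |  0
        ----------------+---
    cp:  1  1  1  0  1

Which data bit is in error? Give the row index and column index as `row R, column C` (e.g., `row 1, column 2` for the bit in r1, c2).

row 1, column 3

Recompute each row's even parity and compare to rp:
  r0: data parity 1, sent rp 1 → ok
  r1: data parity 1, sent rp 0 → mismatch
  r2: data parity 1, sent rp 1 → ok
  r3: data parity 0, sent rp 0 → ok
  r4: data parity 0, sent rp 0 → ok
Recompute each column's even parity and compare to cp:
  c0: data parity 1, sent cp 1 → ok
  c1: data parity 1, sent cp 1 → ok
  c2: data parity 1, sent cp 1 → ok
  c3: data parity 1, sent cp 0 → mismatch
  c4: data parity 1, sent cp 1 → ok
Exactly one row (r1) and one column (c3) fail → the flipped bit is at their intersection.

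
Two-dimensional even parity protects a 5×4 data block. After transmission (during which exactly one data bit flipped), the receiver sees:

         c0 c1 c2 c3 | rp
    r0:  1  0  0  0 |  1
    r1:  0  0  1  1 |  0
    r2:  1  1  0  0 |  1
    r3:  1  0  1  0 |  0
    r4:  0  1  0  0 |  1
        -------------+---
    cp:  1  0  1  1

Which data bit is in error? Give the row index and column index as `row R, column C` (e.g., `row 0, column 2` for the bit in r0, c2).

Recompute each row's even parity and compare to rp:
  r0: data parity 1, sent rp 1 → ok
  r1: data parity 0, sent rp 0 → ok
  r2: data parity 0, sent rp 1 → mismatch
  r3: data parity 0, sent rp 0 → ok
  r4: data parity 1, sent rp 1 → ok
Recompute each column's even parity and compare to cp:
  c0: data parity 1, sent cp 1 → ok
  c1: data parity 0, sent cp 0 → ok
  c2: data parity 0, sent cp 1 → mismatch
  c3: data parity 1, sent cp 1 → ok
Exactly one row (r2) and one column (c2) fail → the flipped bit is at their intersection.

row 2, column 2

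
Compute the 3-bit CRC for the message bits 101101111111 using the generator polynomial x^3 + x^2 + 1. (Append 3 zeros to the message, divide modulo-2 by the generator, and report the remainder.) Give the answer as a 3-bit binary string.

Append 3 zeros: 101101111111000. Divide by 1101 (XOR where the leading bit is 1):
  pos 0: 1011 XOR 1101 = 0110
  pos 1: 1100 XOR 1101 = 0001
  pos 4: 1111 XOR 1101 = 0010
  pos 6: 1011 XOR 1101 = 0110
  pos 7: 1101 XOR 1101 = 0000
  pos 11: 1000 XOR 1101 = 0101
Remainder (last 3 bits) = 101. This is the CRC / FCS.

101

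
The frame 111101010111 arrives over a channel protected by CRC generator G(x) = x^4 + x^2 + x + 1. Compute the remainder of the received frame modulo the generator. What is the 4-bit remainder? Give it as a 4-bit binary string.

Modulo-2 division of 111101010111 by 10111:
  pos 0: 11110 XOR 10111 = 01001
  pos 1: 10011 XOR 10111 = 00100
  pos 3: 10001 XOR 10111 = 00110
  pos 5: 11001 XOR 10111 = 01110
  pos 6: 11101 XOR 10111 = 01010
  pos 7: 10101 XOR 10111 = 00010
Remainder = 0010 (nonzero — an error is detected).

0010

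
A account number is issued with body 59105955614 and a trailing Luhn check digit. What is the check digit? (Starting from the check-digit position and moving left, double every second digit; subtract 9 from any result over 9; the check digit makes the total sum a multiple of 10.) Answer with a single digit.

Partial digits right→left: 4 1 6 5 5 9 5 0 1 9 5
Double every second digit counting from the check-digit position (so the 1st, 3rd, 5th, ... of the partial from the right).
  doubled (with −9 where >9): 8 3 1 1 2 1 → sum 16
  kept as-is: 1 5 9 0 9 → sum 24
Total = 16 + 24 = 40.
Check digit = (10 − (40 mod 10)) mod 10 = 0.

0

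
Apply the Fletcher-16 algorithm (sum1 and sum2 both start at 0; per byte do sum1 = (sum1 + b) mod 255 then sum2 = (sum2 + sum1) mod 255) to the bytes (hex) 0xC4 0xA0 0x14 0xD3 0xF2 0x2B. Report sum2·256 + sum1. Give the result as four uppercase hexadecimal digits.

Running sums (mod 255):
  after byte 0 (0xC4): sum1=196, sum2=196
  after byte 1 (0xA0): sum1=101, sum2=42
  after byte 2 (0x14): sum1=121, sum2=163
  after byte 3 (0xD3): sum1=77, sum2=240
  after byte 4 (0xF2): sum1=64, sum2=49
  after byte 5 (0x2B): sum1=107, sum2=156
Checksum = sum2·256 + sum1 = 156·256 + 107 = 40043 = 0x9C6B.

9C6B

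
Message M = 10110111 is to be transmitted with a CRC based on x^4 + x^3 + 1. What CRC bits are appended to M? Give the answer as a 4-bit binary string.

1011

Append 4 zeros: 101101110000. Divide by 11001 (XOR where the leading bit is 1):
  pos 0: 10110 XOR 11001 = 01111
  pos 1: 11111 XOR 11001 = 00110
  pos 3: 11011 XOR 11001 = 00010
  pos 6: 10000 XOR 11001 = 01001
  pos 7: 10010 XOR 11001 = 01011
Remainder (last 4 bits) = 1011. This is the CRC / FCS.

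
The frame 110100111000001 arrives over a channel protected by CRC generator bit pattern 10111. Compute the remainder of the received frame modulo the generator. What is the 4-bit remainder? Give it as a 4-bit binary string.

Modulo-2 division of 110100111000001 by 10111:
  pos 0: 11010 XOR 10111 = 01101
  pos 1: 11010 XOR 10111 = 01101
  pos 2: 11011 XOR 10111 = 01100
  pos 3: 11001 XOR 10111 = 01110
  pos 4: 11101 XOR 10111 = 01010
  pos 5: 10100 XOR 10111 = 00011
  pos 8: 11000 XOR 10111 = 01111
  pos 9: 11110 XOR 10111 = 01001
  pos 10: 10011 XOR 10111 = 00100
Remainder = 0100 (nonzero — an error is detected).

0100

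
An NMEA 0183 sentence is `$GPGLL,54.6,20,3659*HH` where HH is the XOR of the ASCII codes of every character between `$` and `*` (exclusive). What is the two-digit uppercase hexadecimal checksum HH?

XOR the ASCII codes of the payload characters:
  'G' = 0x47 → acc = 0x47
  'P' = 0x50 → acc = 0x17
  'G' = 0x47 → acc = 0x50
  'L' = 0x4C → acc = 0x1C
  'L' = 0x4C → acc = 0x50
  ',' = 0x2C → acc = 0x7C
  '5' = 0x35 → acc = 0x49
  '4' = 0x34 → acc = 0x7D
  '.' = 0x2E → acc = 0x53
  '6' = 0x36 → acc = 0x65
  ',' = 0x2C → acc = 0x49
  '2' = 0x32 → acc = 0x7B
  '0' = 0x30 → acc = 0x4B
  ',' = 0x2C → acc = 0x67
  '3' = 0x33 → acc = 0x54
  '6' = 0x36 → acc = 0x62
  '5' = 0x35 → acc = 0x57
  '9' = 0x39 → acc = 0x6E
Checksum = 0x6E.

6E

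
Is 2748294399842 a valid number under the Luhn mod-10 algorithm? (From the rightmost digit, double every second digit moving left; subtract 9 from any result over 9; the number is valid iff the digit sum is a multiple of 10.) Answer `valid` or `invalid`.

invalid

From the right, keep odd positions and double even positions (subtract 9 from any doubled value over 9):
  doubled (positions 2,4,...): 8 9 6 9 7 5 → sum 44
  kept (positions 1,3,...): 2 8 9 4 2 4 2 → sum 31
Total = 75.
75 mod 10 = 5, so the number is invalid.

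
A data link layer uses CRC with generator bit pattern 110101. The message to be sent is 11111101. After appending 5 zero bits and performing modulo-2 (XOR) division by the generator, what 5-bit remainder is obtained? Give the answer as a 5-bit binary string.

00100

Append 5 zeros: 1111110100000. Divide by 110101 (XOR where the leading bit is 1):
  pos 0: 111111 XOR 110101 = 001010
  pos 2: 101001 XOR 110101 = 011100
  pos 3: 111000 XOR 110101 = 001101
  pos 5: 110100 XOR 110101 = 000001
Remainder (last 5 bits) = 00100. This is the CRC / FCS.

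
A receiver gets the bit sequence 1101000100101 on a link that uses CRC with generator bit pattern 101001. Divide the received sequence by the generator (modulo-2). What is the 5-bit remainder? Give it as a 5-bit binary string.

Modulo-2 division of 1101000100101 by 101001:
  pos 0: 110100 XOR 101001 = 011101
  pos 1: 111010 XOR 101001 = 010011
  pos 2: 100111 XOR 101001 = 001110
  pos 4: 111000 XOR 101001 = 010001
  pos 5: 100011 XOR 101001 = 001010
  pos 7: 101001 XOR 101001 = 000000
Remainder = 00000 (zero — the frame passes the CRC check).

00000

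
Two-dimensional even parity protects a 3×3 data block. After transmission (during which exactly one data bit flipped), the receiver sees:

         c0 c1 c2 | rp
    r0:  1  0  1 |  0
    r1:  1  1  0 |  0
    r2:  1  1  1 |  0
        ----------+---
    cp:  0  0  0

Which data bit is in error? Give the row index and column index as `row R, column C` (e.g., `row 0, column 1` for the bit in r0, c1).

Recompute each row's even parity and compare to rp:
  r0: data parity 0, sent rp 0 → ok
  r1: data parity 0, sent rp 0 → ok
  r2: data parity 1, sent rp 0 → mismatch
Recompute each column's even parity and compare to cp:
  c0: data parity 1, sent cp 0 → mismatch
  c1: data parity 0, sent cp 0 → ok
  c2: data parity 0, sent cp 0 → ok
Exactly one row (r2) and one column (c0) fail → the flipped bit is at their intersection.

row 2, column 0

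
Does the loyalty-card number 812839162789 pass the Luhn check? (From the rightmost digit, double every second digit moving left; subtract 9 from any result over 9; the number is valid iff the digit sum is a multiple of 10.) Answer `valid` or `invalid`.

valid

From the right, keep odd positions and double even positions (subtract 9 from any doubled value over 9):
  doubled (positions 2,4,...): 7 4 2 6 4 7 → sum 30
  kept (positions 1,3,...): 9 7 6 9 8 1 → sum 40
Total = 70.
70 mod 10 = 0, so the number is valid.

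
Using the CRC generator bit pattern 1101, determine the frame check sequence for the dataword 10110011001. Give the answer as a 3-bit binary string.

Append 3 zeros: 10110011001000. Divide by 1101 (XOR where the leading bit is 1):
  pos 0: 1011 XOR 1101 = 0110
  pos 1: 1100 XOR 1101 = 0001
  pos 4: 1011 XOR 1101 = 0110
  pos 5: 1100 XOR 1101 = 0001
  pos 8: 1010 XOR 1101 = 0111
  pos 9: 1110 XOR 1101 = 0011
Remainder (last 3 bits) = 110. This is the CRC / FCS.

110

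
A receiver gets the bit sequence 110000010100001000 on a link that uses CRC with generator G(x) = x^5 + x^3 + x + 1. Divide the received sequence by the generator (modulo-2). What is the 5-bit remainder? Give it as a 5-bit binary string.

Modulo-2 division of 110000010100001000 by 101011:
  pos 0: 110000 XOR 101011 = 011011
  pos 1: 110110 XOR 101011 = 011101
  pos 2: 111011 XOR 101011 = 010000
  pos 3: 100000 XOR 101011 = 001011
  pos 5: 101110 XOR 101011 = 000101
  pos 8: 101000 XOR 101011 = 000011
  pos 12: 111000 XOR 101011 = 010011
Remainder = 10011 (nonzero — an error is detected).

10011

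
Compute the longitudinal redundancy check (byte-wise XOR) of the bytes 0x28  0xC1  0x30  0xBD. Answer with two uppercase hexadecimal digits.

64

XOR the bytes together:
  start with 0x28
  0x28 ⊕ 0xC1 = 0xE9
  0xE9 ⊕ 0x30 = 0xD9
  0xD9 ⊕ 0xBD = 0x64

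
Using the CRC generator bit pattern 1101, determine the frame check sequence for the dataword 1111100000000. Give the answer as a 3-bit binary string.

Append 3 zeros: 1111100000000000. Divide by 1101 (XOR where the leading bit is 1):
  pos 0: 1111 XOR 1101 = 0010
  pos 2: 1010 XOR 1101 = 0111
  pos 3: 1110 XOR 1101 = 0011
  pos 5: 1100 XOR 1101 = 0001
  pos 8: 1000 XOR 1101 = 0101
  pos 9: 1010 XOR 1101 = 0111
  pos 10: 1110 XOR 1101 = 0011
  pos 12: 1100 XOR 1101 = 0001
Remainder (last 3 bits) = 001. This is the CRC / FCS.

001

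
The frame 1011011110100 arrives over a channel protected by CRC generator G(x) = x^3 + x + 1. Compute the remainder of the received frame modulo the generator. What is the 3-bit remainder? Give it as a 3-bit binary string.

001

Modulo-2 division of 1011011110100 by 1011:
  pos 0: 1011 XOR 1011 = 0000
  pos 5: 1111 XOR 1011 = 0100
  pos 6: 1000 XOR 1011 = 0011
  pos 8: 1110 XOR 1011 = 0101
  pos 9: 1010 XOR 1011 = 0001
Remainder = 001 (nonzero — an error is detected).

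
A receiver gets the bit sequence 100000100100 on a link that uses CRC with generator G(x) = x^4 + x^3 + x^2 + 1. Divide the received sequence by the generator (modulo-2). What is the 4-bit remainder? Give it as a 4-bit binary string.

1110

Modulo-2 division of 100000100100 by 11101:
  pos 0: 10000 XOR 11101 = 01101
  pos 1: 11010 XOR 11101 = 00111
  pos 3: 11110 XOR 11101 = 00011
  pos 6: 11010 XOR 11101 = 00111
Remainder = 1110 (nonzero — an error is detected).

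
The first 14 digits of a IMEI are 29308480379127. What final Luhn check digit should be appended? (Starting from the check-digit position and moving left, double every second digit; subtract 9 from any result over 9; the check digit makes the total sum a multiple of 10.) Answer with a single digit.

Partial digits right→left: 7 2 1 9 7 3 0 8 4 8 0 3 9 2
Double every second digit counting from the check-digit position (so the 1st, 3rd, 5th, ... of the partial from the right).
  doubled (with −9 where >9): 5 2 5 0 8 0 9 → sum 29
  kept as-is: 2 9 3 8 8 3 2 → sum 35
Total = 29 + 35 = 64.
Check digit = (10 − (64 mod 10)) mod 10 = 6.

6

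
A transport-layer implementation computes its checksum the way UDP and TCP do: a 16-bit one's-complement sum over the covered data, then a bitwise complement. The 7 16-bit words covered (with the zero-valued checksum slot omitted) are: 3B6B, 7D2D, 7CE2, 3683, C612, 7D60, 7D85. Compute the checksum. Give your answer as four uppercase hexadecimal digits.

D308

One's-complement addition (fold any carry out of bit 15 back into bit 0):
  0x3B6B + 0x7D2D = 0x0B898
  0xB898 + 0x7CE2 = 0x1357A → wrap carry → 0x357B
  0x357B + 0x3683 = 0x06BFE
  0x6BFE + 0xC612 = 0x13210 → wrap carry → 0x3211
  0x3211 + 0x7D60 = 0x0AF71
  0xAF71 + 0x7D85 = 0x12CF6 → wrap carry → 0x2CF7
One's-complement sum = 0x2CF7.
Checksum = ~0x2CF7 & 0xFFFF = 0xD308.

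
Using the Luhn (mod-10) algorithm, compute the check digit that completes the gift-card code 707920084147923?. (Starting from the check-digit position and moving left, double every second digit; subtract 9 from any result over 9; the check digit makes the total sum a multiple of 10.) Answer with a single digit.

Partial digits right→left: 3 2 9 7 4 1 4 8 0 0 2 9 7 0 7
Double every second digit counting from the check-digit position (so the 1st, 3rd, 5th, ... of the partial from the right).
  doubled (with −9 where >9): 6 9 8 8 0 4 5 5 → sum 45
  kept as-is: 2 7 1 8 0 9 0 → sum 27
Total = 45 + 27 = 72.
Check digit = (10 − (72 mod 10)) mod 10 = 8.

8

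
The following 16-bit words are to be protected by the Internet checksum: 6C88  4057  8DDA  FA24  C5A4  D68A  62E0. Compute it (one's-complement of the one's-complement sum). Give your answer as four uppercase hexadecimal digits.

One's-complement addition (fold any carry out of bit 15 back into bit 0):
  0x6C88 + 0x4057 = 0x0ACDF
  0xACDF + 0x8DDA = 0x13AB9 → wrap carry → 0x3ABA
  0x3ABA + 0xFA24 = 0x134DE → wrap carry → 0x34DF
  0x34DF + 0xC5A4 = 0x0FA83
  0xFA83 + 0xD68A = 0x1D10D → wrap carry → 0xD10E
  0xD10E + 0x62E0 = 0x133EE → wrap carry → 0x33EF
One's-complement sum = 0x33EF.
Checksum = ~0x33EF & 0xFFFF = 0xCC10.

CC10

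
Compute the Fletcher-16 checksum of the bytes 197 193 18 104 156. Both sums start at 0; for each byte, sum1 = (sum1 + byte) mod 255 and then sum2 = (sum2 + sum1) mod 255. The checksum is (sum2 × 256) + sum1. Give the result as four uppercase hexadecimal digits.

879E

Running sums (mod 255):
  after byte 0 (197): sum1=197, sum2=197
  after byte 1 (193): sum1=135, sum2=77
  after byte 2 (18): sum1=153, sum2=230
  after byte 3 (104): sum1=2, sum2=232
  after byte 4 (156): sum1=158, sum2=135
Checksum = sum2·256 + sum1 = 135·256 + 158 = 34718 = 0x879E.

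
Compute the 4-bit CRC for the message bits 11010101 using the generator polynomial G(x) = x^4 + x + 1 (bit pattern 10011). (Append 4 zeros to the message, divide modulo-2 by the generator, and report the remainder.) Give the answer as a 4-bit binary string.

0011

Append 4 zeros: 110101010000. Divide by 10011 (XOR where the leading bit is 1):
  pos 0: 11010 XOR 10011 = 01001
  pos 1: 10011 XOR 10011 = 00000
  pos 7: 10000 XOR 10011 = 00011
Remainder (last 4 bits) = 0011. This is the CRC / FCS.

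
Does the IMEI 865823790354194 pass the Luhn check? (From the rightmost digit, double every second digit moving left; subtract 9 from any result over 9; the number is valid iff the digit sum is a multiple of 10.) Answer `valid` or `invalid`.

valid

From the right, keep odd positions and double even positions (subtract 9 from any doubled value over 9):
  doubled (positions 2,4,...): 9 8 6 9 6 7 3 → sum 48
  kept (positions 1,3,...): 4 1 5 0 7 2 5 8 → sum 32
Total = 80.
80 mod 10 = 0, so the number is valid.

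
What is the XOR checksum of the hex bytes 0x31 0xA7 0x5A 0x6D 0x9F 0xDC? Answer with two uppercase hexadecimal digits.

XOR the bytes together:
  start with 0x31
  0x31 ⊕ 0xA7 = 0x96
  0x96 ⊕ 0x5A = 0xCC
  0xCC ⊕ 0x6D = 0xA1
  0xA1 ⊕ 0x9F = 0x3E
  0x3E ⊕ 0xDC = 0xE2

E2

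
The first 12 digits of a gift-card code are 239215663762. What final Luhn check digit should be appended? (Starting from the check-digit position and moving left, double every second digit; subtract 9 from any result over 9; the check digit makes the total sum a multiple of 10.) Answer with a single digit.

Partial digits right→left: 2 6 7 3 6 6 5 1 2 9 3 2
Double every second digit counting from the check-digit position (so the 1st, 3rd, 5th, ... of the partial from the right).
  doubled (with −9 where >9): 4 5 3 1 4 6 → sum 23
  kept as-is: 6 3 6 1 9 2 → sum 27
Total = 23 + 27 = 50.
Check digit = (10 − (50 mod 10)) mod 10 = 0.

0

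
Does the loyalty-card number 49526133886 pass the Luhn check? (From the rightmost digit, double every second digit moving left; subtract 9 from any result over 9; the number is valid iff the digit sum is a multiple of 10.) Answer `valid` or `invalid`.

From the right, keep odd positions and double even positions (subtract 9 from any doubled value over 9):
  doubled (positions 2,4,...): 7 6 2 4 9 → sum 28
  kept (positions 1,3,...): 6 8 3 6 5 4 → sum 32
Total = 60.
60 mod 10 = 0, so the number is valid.

valid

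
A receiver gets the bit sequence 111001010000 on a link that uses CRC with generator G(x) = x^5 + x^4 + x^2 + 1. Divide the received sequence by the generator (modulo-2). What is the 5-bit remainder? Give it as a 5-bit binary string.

Modulo-2 division of 111001010000 by 110101:
  pos 0: 111001 XOR 110101 = 001100
  pos 2: 110001 XOR 110101 = 000100
  pos 5: 100000 XOR 110101 = 010101
  pos 6: 101010 XOR 110101 = 011111
Remainder = 11111 (nonzero — an error is detected).

11111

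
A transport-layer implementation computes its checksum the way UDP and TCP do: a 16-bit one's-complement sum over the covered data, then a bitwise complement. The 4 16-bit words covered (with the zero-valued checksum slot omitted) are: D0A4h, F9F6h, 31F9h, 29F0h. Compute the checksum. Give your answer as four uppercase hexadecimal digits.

One's-complement addition (fold any carry out of bit 15 back into bit 0):
  0xD0A4 + 0xF9F6 = 0x1CA9A → wrap carry → 0xCA9B
  0xCA9B + 0x31F9 = 0x0FC94
  0xFC94 + 0x29F0 = 0x12684 → wrap carry → 0x2685
One's-complement sum = 0x2685.
Checksum = ~0x2685 & 0xFFFF = 0xD97A.

D97A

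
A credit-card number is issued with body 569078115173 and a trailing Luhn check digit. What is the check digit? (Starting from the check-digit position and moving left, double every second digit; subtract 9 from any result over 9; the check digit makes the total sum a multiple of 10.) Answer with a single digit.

Partial digits right→left: 3 7 1 5 1 1 8 7 0 9 6 5
Double every second digit counting from the check-digit position (so the 1st, 3rd, 5th, ... of the partial from the right).
  doubled (with −9 where >9): 6 2 2 7 0 3 → sum 20
  kept as-is: 7 5 1 7 9 5 → sum 34
Total = 20 + 34 = 54.
Check digit = (10 − (54 mod 10)) mod 10 = 6.

6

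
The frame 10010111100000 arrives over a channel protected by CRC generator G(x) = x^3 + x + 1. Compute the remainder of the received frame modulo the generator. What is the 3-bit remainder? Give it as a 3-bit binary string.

Modulo-2 division of 10010111100000 by 1011:
  pos 0: 1001 XOR 1011 = 0010
  pos 2: 1001 XOR 1011 = 0010
  pos 4: 1011 XOR 1011 = 0000
  pos 8: 1000 XOR 1011 = 0011
  pos 10: 1100 XOR 1011 = 0111
Remainder = 111 (nonzero — an error is detected).

111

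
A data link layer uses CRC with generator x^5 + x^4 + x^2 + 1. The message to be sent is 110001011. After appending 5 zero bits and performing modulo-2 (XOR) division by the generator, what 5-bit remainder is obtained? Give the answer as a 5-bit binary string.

Append 5 zeros: 11000101100000. Divide by 110101 (XOR where the leading bit is 1):
  pos 0: 110001 XOR 110101 = 000100
  pos 3: 100011 XOR 110101 = 010110
  pos 4: 101100 XOR 110101 = 011001
  pos 5: 110010 XOR 110101 = 000111
  pos 8: 111000 XOR 110101 = 001101
Remainder (last 5 bits) = 01101. This is the CRC / FCS.

01101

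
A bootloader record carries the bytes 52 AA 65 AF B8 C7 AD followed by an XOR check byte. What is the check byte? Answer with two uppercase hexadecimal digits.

XOR the bytes together:
  start with 0x52
  0x52 ⊕ 0xAA = 0xF8
  0xF8 ⊕ 0x65 = 0x9D
  0x9D ⊕ 0xAF = 0x32
  0x32 ⊕ 0xB8 = 0x8A
  0x8A ⊕ 0xC7 = 0x4D
  0x4D ⊕ 0xAD = 0xE0

E0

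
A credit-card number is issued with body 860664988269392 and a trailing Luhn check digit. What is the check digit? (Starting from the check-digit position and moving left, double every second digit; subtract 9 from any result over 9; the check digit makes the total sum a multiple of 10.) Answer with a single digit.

Partial digits right→left: 2 9 3 9 6 2 8 8 9 4 6 6 0 6 8
Double every second digit counting from the check-digit position (so the 1st, 3rd, 5th, ... of the partial from the right).
  doubled (with −9 where >9): 4 6 3 7 9 3 0 7 → sum 39
  kept as-is: 9 9 2 8 4 6 6 → sum 44
Total = 39 + 44 = 83.
Check digit = (10 − (83 mod 10)) mod 10 = 7.

7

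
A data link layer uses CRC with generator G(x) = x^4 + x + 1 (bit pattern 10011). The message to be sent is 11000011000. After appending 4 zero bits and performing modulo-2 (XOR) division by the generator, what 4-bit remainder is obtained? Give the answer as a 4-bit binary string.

Append 4 zeros: 110000110000000. Divide by 10011 (XOR where the leading bit is 1):
  pos 0: 11000 XOR 10011 = 01011
  pos 1: 10110 XOR 10011 = 00101
  pos 3: 10111 XOR 10011 = 00100
  pos 5: 10000 XOR 10011 = 00011
  pos 8: 11000 XOR 10011 = 01011
  pos 9: 10110 XOR 10011 = 00101
Remainder (last 4 bits) = 1010. This is the CRC / FCS.

1010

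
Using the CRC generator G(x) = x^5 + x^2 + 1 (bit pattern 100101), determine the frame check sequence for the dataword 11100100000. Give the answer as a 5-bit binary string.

01111

Append 5 zeros: 1110010000000000. Divide by 100101 (XOR where the leading bit is 1):
  pos 0: 111001 XOR 100101 = 011100
  pos 1: 111000 XOR 100101 = 011101
  pos 2: 111010 XOR 100101 = 011111
  pos 3: 111110 XOR 100101 = 011011
  pos 4: 110110 XOR 100101 = 010011
  pos 5: 100110 XOR 100101 = 000011
  pos 9: 110000 XOR 100101 = 010101
  pos 10: 101010 XOR 100101 = 001111
Remainder (last 5 bits) = 01111. This is the CRC / FCS.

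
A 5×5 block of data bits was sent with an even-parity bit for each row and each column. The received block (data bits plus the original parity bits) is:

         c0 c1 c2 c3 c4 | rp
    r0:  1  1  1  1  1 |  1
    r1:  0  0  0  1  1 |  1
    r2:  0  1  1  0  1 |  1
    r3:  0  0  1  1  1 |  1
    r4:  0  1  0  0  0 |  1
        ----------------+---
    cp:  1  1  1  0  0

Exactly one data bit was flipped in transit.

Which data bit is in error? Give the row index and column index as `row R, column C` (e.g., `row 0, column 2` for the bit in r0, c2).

Recompute each row's even parity and compare to rp:
  r0: data parity 1, sent rp 1 → ok
  r1: data parity 0, sent rp 1 → mismatch
  r2: data parity 1, sent rp 1 → ok
  r3: data parity 1, sent rp 1 → ok
  r4: data parity 1, sent rp 1 → ok
Recompute each column's even parity and compare to cp:
  c0: data parity 1, sent cp 1 → ok
  c1: data parity 1, sent cp 1 → ok
  c2: data parity 1, sent cp 1 → ok
  c3: data parity 1, sent cp 0 → mismatch
  c4: data parity 0, sent cp 0 → ok
Exactly one row (r1) and one column (c3) fail → the flipped bit is at their intersection.

row 1, column 3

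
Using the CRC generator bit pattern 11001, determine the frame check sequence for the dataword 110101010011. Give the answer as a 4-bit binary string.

Append 4 zeros: 1101010100110000. Divide by 11001 (XOR where the leading bit is 1):
  pos 0: 11010 XOR 11001 = 00011
  pos 3: 11101 XOR 11001 = 00100
  pos 5: 10000 XOR 11001 = 01001
  pos 6: 10011 XOR 11001 = 01010
  pos 7: 10101 XOR 11001 = 01100
  pos 8: 11000 XOR 11001 = 00001
Remainder (last 4 bits) = 1000. This is the CRC / FCS.

1000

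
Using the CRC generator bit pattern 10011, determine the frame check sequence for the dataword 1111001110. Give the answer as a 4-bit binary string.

Append 4 zeros: 11110011100000. Divide by 10011 (XOR where the leading bit is 1):
  pos 0: 11110 XOR 10011 = 01101
  pos 1: 11010 XOR 10011 = 01001
  pos 2: 10011 XOR 10011 = 00000
  pos 7: 11000 XOR 10011 = 01011
  pos 8: 10110 XOR 10011 = 00101
Remainder (last 4 bits) = 1010. This is the CRC / FCS.

1010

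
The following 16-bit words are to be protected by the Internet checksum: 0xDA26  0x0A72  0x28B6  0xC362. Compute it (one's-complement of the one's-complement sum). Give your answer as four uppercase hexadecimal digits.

2F4E

One's-complement addition (fold any carry out of bit 15 back into bit 0):
  0xDA26 + 0x0A72 = 0x0E498
  0xE498 + 0x28B6 = 0x10D4E → wrap carry → 0x0D4F
  0x0D4F + 0xC362 = 0x0D0B1
One's-complement sum = 0xD0B1.
Checksum = ~0xD0B1 & 0xFFFF = 0x2F4E.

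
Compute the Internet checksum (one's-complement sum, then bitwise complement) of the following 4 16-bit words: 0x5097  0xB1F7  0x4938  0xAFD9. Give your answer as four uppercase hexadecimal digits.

045F

One's-complement addition (fold any carry out of bit 15 back into bit 0):
  0x5097 + 0xB1F7 = 0x1028E → wrap carry → 0x028F
  0x028F + 0x4938 = 0x04BC7
  0x4BC7 + 0xAFD9 = 0x0FBA0
One's-complement sum = 0xFBA0.
Checksum = ~0xFBA0 & 0xFFFF = 0x045F.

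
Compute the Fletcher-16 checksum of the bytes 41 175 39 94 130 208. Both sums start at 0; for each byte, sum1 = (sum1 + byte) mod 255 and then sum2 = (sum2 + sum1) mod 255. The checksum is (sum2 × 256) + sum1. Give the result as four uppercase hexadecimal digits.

F2B1

Running sums (mod 255):
  after byte 0 (41): sum1=41, sum2=41
  after byte 1 (175): sum1=216, sum2=2
  after byte 2 (39): sum1=0, sum2=2
  after byte 3 (94): sum1=94, sum2=96
  after byte 4 (130): sum1=224, sum2=65
  after byte 5 (208): sum1=177, sum2=242
Checksum = sum2·256 + sum1 = 242·256 + 177 = 62129 = 0xF2B1.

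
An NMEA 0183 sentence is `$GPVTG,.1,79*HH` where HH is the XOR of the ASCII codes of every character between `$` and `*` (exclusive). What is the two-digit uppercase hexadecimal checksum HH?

43

XOR the ASCII codes of the payload characters:
  'G' = 0x47 → acc = 0x47
  'P' = 0x50 → acc = 0x17
  'V' = 0x56 → acc = 0x41
  'T' = 0x54 → acc = 0x15
  'G' = 0x47 → acc = 0x52
  ',' = 0x2C → acc = 0x7E
  '.' = 0x2E → acc = 0x50
  '1' = 0x31 → acc = 0x61
  ',' = 0x2C → acc = 0x4D
  '7' = 0x37 → acc = 0x7A
  '9' = 0x39 → acc = 0x43
Checksum = 0x43.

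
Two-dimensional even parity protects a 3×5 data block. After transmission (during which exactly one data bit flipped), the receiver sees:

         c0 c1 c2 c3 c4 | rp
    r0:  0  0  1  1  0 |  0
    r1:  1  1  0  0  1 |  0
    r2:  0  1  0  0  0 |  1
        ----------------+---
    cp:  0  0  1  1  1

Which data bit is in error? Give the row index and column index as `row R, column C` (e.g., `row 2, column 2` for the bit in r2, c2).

row 1, column 0

Recompute each row's even parity and compare to rp:
  r0: data parity 0, sent rp 0 → ok
  r1: data parity 1, sent rp 0 → mismatch
  r2: data parity 1, sent rp 1 → ok
Recompute each column's even parity and compare to cp:
  c0: data parity 1, sent cp 0 → mismatch
  c1: data parity 0, sent cp 0 → ok
  c2: data parity 1, sent cp 1 → ok
  c3: data parity 1, sent cp 1 → ok
  c4: data parity 1, sent cp 1 → ok
Exactly one row (r1) and one column (c0) fail → the flipped bit is at their intersection.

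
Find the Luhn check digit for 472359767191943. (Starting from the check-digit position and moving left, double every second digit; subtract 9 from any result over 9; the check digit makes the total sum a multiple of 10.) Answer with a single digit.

2

Partial digits right→left: 3 4 9 1 9 1 7 6 7 9 5 3 2 7 4
Double every second digit counting from the check-digit position (so the 1st, 3rd, 5th, ... of the partial from the right).
  doubled (with −9 where >9): 6 9 9 5 5 1 4 8 → sum 47
  kept as-is: 4 1 1 6 9 3 7 → sum 31
Total = 47 + 31 = 78.
Check digit = (10 − (78 mod 10)) mod 10 = 2.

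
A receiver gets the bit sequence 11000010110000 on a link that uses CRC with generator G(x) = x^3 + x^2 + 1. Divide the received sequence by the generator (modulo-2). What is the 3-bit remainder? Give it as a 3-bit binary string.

000

Modulo-2 division of 11000010110000 by 1101:
  pos 0: 1100 XOR 1101 = 0001
  pos 3: 1001 XOR 1101 = 0100
  pos 4: 1000 XOR 1101 = 0101
  pos 5: 1011 XOR 1101 = 0110
  pos 6: 1101 XOR 1101 = 0000
Remainder = 000 (zero — the frame passes the CRC check).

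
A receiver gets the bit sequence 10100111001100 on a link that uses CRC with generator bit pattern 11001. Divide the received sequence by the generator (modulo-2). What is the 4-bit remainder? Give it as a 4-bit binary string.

Modulo-2 division of 10100111001100 by 11001:
  pos 0: 10100 XOR 11001 = 01101
  pos 1: 11011 XOR 11001 = 00010
  pos 4: 10110 XOR 11001 = 01111
  pos 5: 11110 XOR 11001 = 00111
  pos 7: 11111 XOR 11001 = 00110
  pos 9: 11000 XOR 11001 = 00001
Remainder = 0001 (nonzero — an error is detected).

0001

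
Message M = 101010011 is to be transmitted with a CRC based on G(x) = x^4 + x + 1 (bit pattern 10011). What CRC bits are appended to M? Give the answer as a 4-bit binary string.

1000

Append 4 zeros: 1010100110000. Divide by 10011 (XOR where the leading bit is 1):
  pos 0: 10101 XOR 10011 = 00110
  pos 2: 11000 XOR 10011 = 01011
  pos 3: 10111 XOR 10011 = 00100
  pos 5: 10010 XOR 10011 = 00001
Remainder (last 4 bits) = 1000. This is the CRC / FCS.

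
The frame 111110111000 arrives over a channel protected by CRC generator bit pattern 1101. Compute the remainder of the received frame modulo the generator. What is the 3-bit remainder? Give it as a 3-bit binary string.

100

Modulo-2 division of 111110111000 by 1101:
  pos 0: 1111 XOR 1101 = 0010
  pos 2: 1010 XOR 1101 = 0111
  pos 3: 1111 XOR 1101 = 0010
  pos 5: 1011 XOR 1101 = 0110
  pos 6: 1100 XOR 1101 = 0001
Remainder = 100 (nonzero — an error is detected).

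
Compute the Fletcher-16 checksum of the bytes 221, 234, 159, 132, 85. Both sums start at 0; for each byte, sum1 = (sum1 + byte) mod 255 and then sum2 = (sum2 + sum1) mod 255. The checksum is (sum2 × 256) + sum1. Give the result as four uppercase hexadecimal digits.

3E42

Running sums (mod 255):
  after byte 0 (221): sum1=221, sum2=221
  after byte 1 (234): sum1=200, sum2=166
  after byte 2 (159): sum1=104, sum2=15
  after byte 3 (132): sum1=236, sum2=251
  after byte 4 (85): sum1=66, sum2=62
Checksum = sum2·256 + sum1 = 62·256 + 66 = 15938 = 0x3E42.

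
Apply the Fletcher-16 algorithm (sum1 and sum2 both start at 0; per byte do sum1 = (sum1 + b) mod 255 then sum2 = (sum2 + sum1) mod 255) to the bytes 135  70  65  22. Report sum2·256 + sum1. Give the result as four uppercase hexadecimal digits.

Running sums (mod 255):
  after byte 0 (135): sum1=135, sum2=135
  after byte 1 (70): sum1=205, sum2=85
  after byte 2 (65): sum1=15, sum2=100
  after byte 3 (22): sum1=37, sum2=137
Checksum = sum2·256 + sum1 = 137·256 + 37 = 35109 = 0x8925.

8925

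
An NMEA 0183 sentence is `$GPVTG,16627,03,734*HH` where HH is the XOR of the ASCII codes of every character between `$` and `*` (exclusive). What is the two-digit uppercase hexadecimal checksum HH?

79

XOR the ASCII codes of the payload characters:
  'G' = 0x47 → acc = 0x47
  'P' = 0x50 → acc = 0x17
  'V' = 0x56 → acc = 0x41
  'T' = 0x54 → acc = 0x15
  'G' = 0x47 → acc = 0x52
  ',' = 0x2C → acc = 0x7E
  '1' = 0x31 → acc = 0x4F
  '6' = 0x36 → acc = 0x79
  '6' = 0x36 → acc = 0x4F
  '2' = 0x32 → acc = 0x7D
  '7' = 0x37 → acc = 0x4A
  ',' = 0x2C → acc = 0x66
  '0' = 0x30 → acc = 0x56
  '3' = 0x33 → acc = 0x65
  ',' = 0x2C → acc = 0x49
  '7' = 0x37 → acc = 0x7E
  '3' = 0x33 → acc = 0x4D
  '4' = 0x34 → acc = 0x79
Checksum = 0x79.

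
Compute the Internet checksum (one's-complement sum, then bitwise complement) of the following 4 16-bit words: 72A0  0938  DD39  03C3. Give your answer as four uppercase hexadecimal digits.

A32A

One's-complement addition (fold any carry out of bit 15 back into bit 0):
  0x72A0 + 0x0938 = 0x07BD8
  0x7BD8 + 0xDD39 = 0x15911 → wrap carry → 0x5912
  0x5912 + 0x03C3 = 0x05CD5
One's-complement sum = 0x5CD5.
Checksum = ~0x5CD5 & 0xFFFF = 0xA32A.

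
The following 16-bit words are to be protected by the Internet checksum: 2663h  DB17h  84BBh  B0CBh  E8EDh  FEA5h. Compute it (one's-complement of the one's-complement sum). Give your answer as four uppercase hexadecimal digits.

E169

One's-complement addition (fold any carry out of bit 15 back into bit 0):
  0x2663 + 0xDB17 = 0x1017A → wrap carry → 0x017B
  0x017B + 0x84BB = 0x08636
  0x8636 + 0xB0CB = 0x13701 → wrap carry → 0x3702
  0x3702 + 0xE8ED = 0x11FEF → wrap carry → 0x1FF0
  0x1FF0 + 0xFEA5 = 0x11E95 → wrap carry → 0x1E96
One's-complement sum = 0x1E96.
Checksum = ~0x1E96 & 0xFFFF = 0xE169.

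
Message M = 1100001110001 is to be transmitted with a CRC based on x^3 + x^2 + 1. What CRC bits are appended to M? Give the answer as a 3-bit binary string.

Append 3 zeros: 1100001110001000. Divide by 1101 (XOR where the leading bit is 1):
  pos 0: 1100 XOR 1101 = 0001
  pos 3: 1001 XOR 1101 = 0100
  pos 4: 1001 XOR 1101 = 0100
  pos 5: 1001 XOR 1101 = 0100
  pos 6: 1000 XOR 1101 = 0101
  pos 7: 1010 XOR 1101 = 0111
  pos 8: 1110 XOR 1101 = 0011
  pos 10: 1110 XOR 1101 = 0011
  pos 12: 1100 XOR 1101 = 0001
Remainder (last 3 bits) = 001. This is the CRC / FCS.

001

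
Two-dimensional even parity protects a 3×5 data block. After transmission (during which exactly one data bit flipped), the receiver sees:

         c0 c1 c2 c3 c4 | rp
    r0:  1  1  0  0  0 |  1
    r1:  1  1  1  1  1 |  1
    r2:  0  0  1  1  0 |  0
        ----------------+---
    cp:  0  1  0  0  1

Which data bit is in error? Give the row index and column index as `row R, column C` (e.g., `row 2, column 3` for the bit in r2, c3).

Recompute each row's even parity and compare to rp:
  r0: data parity 0, sent rp 1 → mismatch
  r1: data parity 1, sent rp 1 → ok
  r2: data parity 0, sent rp 0 → ok
Recompute each column's even parity and compare to cp:
  c0: data parity 0, sent cp 0 → ok
  c1: data parity 0, sent cp 1 → mismatch
  c2: data parity 0, sent cp 0 → ok
  c3: data parity 0, sent cp 0 → ok
  c4: data parity 1, sent cp 1 → ok
Exactly one row (r0) and one column (c1) fail → the flipped bit is at their intersection.

row 0, column 1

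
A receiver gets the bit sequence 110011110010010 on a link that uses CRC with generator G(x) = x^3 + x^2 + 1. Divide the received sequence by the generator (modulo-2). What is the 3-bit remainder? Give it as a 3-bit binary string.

000

Modulo-2 division of 110011110010010 by 1101:
  pos 0: 1100 XOR 1101 = 0001
  pos 3: 1111 XOR 1101 = 0010
  pos 5: 1010 XOR 1101 = 0111
  pos 6: 1110 XOR 1101 = 0011
  pos 8: 1110 XOR 1101 = 0011
  pos 10: 1101 XOR 1101 = 0000
Remainder = 000 (zero — the frame passes the CRC check).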